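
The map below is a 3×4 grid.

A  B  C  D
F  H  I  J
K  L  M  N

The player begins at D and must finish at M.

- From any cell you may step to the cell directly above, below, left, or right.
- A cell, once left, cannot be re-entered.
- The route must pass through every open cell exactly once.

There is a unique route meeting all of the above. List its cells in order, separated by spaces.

Need to visit all 12 open cells exactly once, starting at D and ending at M.
Cell A has only two open neighbours (F and B), so the path must pass straight through it: one of those is the cell it's entered from and the other is where it exits.
Route from D: left 3 to A, down 2 to K, right 1 to L, up 1 to H, right 2 to J, down 1 to N, left 1 to M — 11 moves in all.
Check: all 12 open cells covered.

D C B A F K L H I J N M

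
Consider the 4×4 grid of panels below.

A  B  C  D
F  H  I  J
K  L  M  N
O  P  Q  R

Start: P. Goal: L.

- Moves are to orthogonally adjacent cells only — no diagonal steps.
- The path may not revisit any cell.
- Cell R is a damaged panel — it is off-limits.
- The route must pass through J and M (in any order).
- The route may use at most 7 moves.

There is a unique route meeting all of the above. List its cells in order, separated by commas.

P, Q, M, N, J, I, H, L

Any route must reach J and M and still end at L within 7 moves, so the order of the required stops is forced.
Route from P: right 1 to Q, up 1 to M, right 1 to N, up 1 to J, left 2 to H, down 1 to L — 7 moves in all.
Check: all required cells visited; 7 ≤ 7 moves.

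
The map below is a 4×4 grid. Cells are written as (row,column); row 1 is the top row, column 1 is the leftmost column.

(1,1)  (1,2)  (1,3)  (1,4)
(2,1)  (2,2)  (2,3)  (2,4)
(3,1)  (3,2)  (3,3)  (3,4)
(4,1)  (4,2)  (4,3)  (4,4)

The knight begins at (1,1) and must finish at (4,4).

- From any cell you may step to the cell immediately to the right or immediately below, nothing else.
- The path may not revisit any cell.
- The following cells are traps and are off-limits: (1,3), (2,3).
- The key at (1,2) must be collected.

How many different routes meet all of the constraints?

3

A right/down-only route from (1,1) to (4,4) makes exactly 3 down-moves and 3 right-moves in some order.
With no other constraints that would be C(6,3) = 20 routes.
Split at (1,2) and multiply the segment counts (each segment already excludes blocked cells): (1,1)→(1,2): 1; (1,2)→(4,4): 3; product = 3.
That gives 3 routes.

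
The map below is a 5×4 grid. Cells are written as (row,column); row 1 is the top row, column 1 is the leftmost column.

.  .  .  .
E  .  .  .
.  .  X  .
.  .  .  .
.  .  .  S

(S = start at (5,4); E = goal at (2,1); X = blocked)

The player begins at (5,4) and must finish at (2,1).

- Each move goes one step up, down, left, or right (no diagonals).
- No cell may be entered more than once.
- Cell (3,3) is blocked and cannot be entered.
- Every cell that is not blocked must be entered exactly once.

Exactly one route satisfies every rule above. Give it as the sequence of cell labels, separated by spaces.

Need to visit all 19 open cells exactly once, starting at (5,4) and ending at (2,1).
Cell (5,1) has only two open neighbours ((4,1) and (5,2)), so the path must pass straight through it: one of those is the cell it's entered from and the other is where it exits.
Route from (5,4): left 3 to (5,1), up 2 to (3,1), right 1 to (3,2), down 1 to (4,2), right 2 to (4,4), up 3 to (1,4), left 1 to (1,3), down 1 to (2,3), left 1 to (2,2), up 1 to (1,2), left 1 to (1,1), down 1 to (2,1) — 18 moves in all.
Check: all 19 open cells covered.

(5,4) (5,3) (5,2) (5,1) (4,1) (3,1) (3,2) (4,2) (4,3) (4,4) (3,4) (2,4) (1,4) (1,3) (2,3) (2,2) (1,2) (1,1) (2,1)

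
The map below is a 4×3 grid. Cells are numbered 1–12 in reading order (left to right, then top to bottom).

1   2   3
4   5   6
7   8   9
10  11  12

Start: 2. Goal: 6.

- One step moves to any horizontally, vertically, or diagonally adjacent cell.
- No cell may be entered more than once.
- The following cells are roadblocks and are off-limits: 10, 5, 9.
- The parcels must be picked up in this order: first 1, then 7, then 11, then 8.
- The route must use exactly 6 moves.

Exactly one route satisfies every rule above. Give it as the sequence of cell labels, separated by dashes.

2 - 1 - 4 - 7 - 11 - 8 - 6

The waypoints must appear in the order 1, 7, 11, 8, with no cell reused.
Route from 2: left 1 to 1, down 2 to 7, down-right 1 to 11, up 1 to 8, up-right 1 to 6 — 6 moves in all.
Check: order respected (1 at step 1, 7 at step 3, 11 at step 4, 8 at step 5); 6 moves as required.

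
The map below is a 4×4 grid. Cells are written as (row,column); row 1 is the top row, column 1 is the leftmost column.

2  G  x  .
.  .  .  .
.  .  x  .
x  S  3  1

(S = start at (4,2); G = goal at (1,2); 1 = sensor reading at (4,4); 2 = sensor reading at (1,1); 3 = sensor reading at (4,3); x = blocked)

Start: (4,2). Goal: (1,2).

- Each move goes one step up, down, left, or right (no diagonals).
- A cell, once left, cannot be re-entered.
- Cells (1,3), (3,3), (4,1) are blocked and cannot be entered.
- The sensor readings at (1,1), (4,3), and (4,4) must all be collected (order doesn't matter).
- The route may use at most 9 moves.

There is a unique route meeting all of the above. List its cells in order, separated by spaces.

(4,2) (4,3) (4,4) (3,4) (2,4) (2,3) (2,2) (2,1) (1,1) (1,2)

The budget equals the shortest possible length, so every move has to be on a shortest route through the required cells.
Route from (4,2): right 2 to (4,4), up 2 to (2,4), left 3 to (2,1), up 1 to (1,1), right 1 to (1,2) — 9 moves in all.
Check: all required cells visited; 9 ≤ 9 moves.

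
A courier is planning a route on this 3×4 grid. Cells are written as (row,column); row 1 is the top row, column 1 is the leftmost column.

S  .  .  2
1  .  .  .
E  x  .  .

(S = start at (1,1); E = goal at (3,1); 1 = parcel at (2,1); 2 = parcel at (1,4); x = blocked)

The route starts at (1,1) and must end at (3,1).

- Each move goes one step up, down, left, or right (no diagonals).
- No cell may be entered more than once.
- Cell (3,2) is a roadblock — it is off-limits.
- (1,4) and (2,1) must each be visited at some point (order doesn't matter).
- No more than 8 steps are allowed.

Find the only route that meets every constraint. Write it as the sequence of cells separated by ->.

(1,1) -> (1,2) -> (1,3) -> (1,4) -> (2,4) -> (2,3) -> (2,2) -> (2,1) -> (3,1)

The budget equals the shortest possible length, so every move has to be on a shortest route through the required cells.
Route from (1,1): 3× right (reaching (1,4)), down to (2,4), 3× left (reaching (2,1)), down to (3,1) — 8 moves in all.
Check: all required cells visited; 8 ≤ 8 moves.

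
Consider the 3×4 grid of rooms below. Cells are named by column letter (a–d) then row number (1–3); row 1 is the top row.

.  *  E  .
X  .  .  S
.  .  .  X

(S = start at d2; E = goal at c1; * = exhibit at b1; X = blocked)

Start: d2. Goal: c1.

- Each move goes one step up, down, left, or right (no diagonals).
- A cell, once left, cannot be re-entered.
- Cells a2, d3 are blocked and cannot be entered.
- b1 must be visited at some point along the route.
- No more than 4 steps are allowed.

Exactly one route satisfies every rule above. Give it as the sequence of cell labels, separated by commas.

Any route must reach b1 and still end at c1 within 4 moves, so the order of the required stops is forced.
Route from d2: 2× left (reaching b2), up to b1, right to c1 — 4 moves in all.
Check: all required cells visited; 4 ≤ 4 moves.

d2, c2, b2, b1, c1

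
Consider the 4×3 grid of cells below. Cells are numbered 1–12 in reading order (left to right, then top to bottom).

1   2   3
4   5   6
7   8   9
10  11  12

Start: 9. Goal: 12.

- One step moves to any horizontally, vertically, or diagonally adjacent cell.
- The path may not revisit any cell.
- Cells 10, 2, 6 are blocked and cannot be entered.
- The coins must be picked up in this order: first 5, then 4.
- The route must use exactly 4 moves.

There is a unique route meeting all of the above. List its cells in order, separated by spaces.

9 5 4 8 12

The waypoints must appear in the order 5, 4, with no cell reused.
Route from 9: up-left 1 to 5, left 1 to 4, down-right 2 to 12 — 4 moves in all.
Check: order respected (5 at step 1, 4 at step 2); 4 moves as required.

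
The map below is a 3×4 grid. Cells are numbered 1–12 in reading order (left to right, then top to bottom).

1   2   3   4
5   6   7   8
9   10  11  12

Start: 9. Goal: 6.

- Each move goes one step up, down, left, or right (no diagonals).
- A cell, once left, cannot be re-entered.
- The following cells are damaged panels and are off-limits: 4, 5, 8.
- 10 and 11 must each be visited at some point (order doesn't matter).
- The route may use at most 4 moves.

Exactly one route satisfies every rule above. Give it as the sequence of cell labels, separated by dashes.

The 4-move cap with required stops at 10, 11 leaves no slack for detours.
Route from 9: right 2 to 11, up 1 to 7, left 1 to 6 — 4 moves in all.
Check: all required cells visited; 4 ≤ 4 moves.

9 - 10 - 11 - 7 - 6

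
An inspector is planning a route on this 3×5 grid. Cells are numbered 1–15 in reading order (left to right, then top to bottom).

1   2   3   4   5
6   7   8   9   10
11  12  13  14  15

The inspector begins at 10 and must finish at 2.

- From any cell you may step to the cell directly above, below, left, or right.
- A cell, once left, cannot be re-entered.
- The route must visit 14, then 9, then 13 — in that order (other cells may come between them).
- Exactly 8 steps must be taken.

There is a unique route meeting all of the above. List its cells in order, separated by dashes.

The waypoints must appear in the order 14, 9, 13, with no cell reused.
Route from 10: down 1 to 15, left 1 to 14, up 1 to 9, left 1 to 8, down 1 to 13, left 1 to 12, up 2 to 2 — 8 moves in all.
Check: order respected (14 at step 2, 9 at step 3, 13 at step 5); 8 moves as required.

10 - 15 - 14 - 9 - 8 - 13 - 12 - 7 - 2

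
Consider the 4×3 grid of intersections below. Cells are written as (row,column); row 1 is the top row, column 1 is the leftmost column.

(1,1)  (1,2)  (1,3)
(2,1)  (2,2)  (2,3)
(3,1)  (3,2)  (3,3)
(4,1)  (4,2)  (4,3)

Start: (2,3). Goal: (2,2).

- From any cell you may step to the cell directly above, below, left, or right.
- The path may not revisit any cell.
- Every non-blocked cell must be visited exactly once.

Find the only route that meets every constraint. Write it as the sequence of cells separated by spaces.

Need to visit all 12 open cells exactly once, starting at (2,3) and ending at (2,2).
Cell (1,1) has only two open neighbours ((2,1) and (1,2)), so the path must pass straight through it: one of those is the cell it's entered from and the other is where it exits.
Route from (2,3): up 1 to (1,3), left 2 to (1,1), down 3 to (4,1), right 2 to (4,3), up 1 to (3,3), left 1 to (3,2), up 1 to (2,2) — 11 moves in all.
Check: all 12 open cells covered.

(2,3) (1,3) (1,2) (1,1) (2,1) (3,1) (4,1) (4,2) (4,3) (3,3) (3,2) (2,2)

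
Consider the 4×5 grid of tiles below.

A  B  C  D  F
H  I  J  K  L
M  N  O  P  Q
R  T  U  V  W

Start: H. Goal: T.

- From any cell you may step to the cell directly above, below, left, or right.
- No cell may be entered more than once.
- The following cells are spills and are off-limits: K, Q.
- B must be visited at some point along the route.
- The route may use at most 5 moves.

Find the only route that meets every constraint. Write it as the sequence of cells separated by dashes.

H - A - B - I - N - T

The budget equals the shortest possible length, so every move has to be on a shortest route through the required cells.
Route from H: up 1 to A, right 1 to B, down 3 to T — 5 moves in all.
Check: all required cells visited; 5 ≤ 5 moves.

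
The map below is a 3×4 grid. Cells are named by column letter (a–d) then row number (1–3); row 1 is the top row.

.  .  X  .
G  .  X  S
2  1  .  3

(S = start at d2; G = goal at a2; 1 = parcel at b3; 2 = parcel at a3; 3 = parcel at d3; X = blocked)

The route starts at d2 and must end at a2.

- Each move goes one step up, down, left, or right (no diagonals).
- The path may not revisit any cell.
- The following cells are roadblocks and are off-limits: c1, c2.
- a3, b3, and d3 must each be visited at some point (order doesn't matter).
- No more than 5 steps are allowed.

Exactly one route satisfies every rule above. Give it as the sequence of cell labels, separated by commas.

d2, d3, c3, b3, a3, a2

The 5-move cap with required stops at a3, b3, d3 leaves no slack for detours.
Route from d2: down to d3, 3× left (reaching a3), up to a2 — 5 moves in all.
Check: all required cells visited; 5 ≤ 5 moves.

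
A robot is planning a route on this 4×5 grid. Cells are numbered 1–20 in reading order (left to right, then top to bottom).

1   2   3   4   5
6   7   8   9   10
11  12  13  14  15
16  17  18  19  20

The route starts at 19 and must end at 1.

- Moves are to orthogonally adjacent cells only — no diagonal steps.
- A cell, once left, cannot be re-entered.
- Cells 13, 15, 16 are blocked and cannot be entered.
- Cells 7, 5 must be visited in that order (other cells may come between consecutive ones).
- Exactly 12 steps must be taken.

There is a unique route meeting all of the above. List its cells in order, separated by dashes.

The waypoints must appear in the order 7, 5, with no cell reused.
Route from 19: 2× left (reaching 17), 2× up (reaching 7), 3× right (reaching 10), up to 5, 4× left (reaching 1) — 12 moves in all.
Check: order respected (7 at step 4, 5 at step 8); 12 moves as required.

19 - 18 - 17 - 12 - 7 - 8 - 9 - 10 - 5 - 4 - 3 - 2 - 1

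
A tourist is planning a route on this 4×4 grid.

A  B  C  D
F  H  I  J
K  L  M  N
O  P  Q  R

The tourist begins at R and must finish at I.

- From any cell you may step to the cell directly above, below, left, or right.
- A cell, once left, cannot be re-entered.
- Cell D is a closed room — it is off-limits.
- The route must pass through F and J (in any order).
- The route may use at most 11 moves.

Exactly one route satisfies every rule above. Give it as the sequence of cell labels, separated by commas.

Any route must reach F and J and still end at I within 11 moves, so the order of the required stops is forced.
Route from R: 3× left (reaching O), 2× up (reaching F), right to H, down to L, 2× right (reaching N), up to J, left to I — 11 moves in all.
Check: all required cells visited; 11 ≤ 11 moves.

R, Q, P, O, K, F, H, L, M, N, J, I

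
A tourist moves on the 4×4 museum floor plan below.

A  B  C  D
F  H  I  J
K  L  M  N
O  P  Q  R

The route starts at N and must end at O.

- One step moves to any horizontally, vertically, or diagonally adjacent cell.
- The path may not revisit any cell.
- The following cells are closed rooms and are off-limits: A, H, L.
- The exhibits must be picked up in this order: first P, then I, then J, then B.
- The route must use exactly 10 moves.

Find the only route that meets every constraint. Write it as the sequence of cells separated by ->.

The waypoints must appear in the order P, I, J, B, with no cell reused.
Route from N: down-left to Q, left to P, up-right to M, up to I, right to J, up-left to C, left to B, down-left to F, 2× down (reaching O) — 10 moves in all.
Check: order respected (P at step 2, I at step 4, J at step 5, B at step 7); 10 moves as required.

N -> Q -> P -> M -> I -> J -> C -> B -> F -> K -> O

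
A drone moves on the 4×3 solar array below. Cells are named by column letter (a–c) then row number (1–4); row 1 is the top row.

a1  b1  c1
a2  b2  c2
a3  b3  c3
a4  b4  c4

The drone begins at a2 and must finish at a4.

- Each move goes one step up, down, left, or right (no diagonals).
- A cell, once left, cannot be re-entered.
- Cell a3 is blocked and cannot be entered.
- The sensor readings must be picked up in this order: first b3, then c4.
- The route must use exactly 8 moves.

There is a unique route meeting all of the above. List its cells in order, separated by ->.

a2 -> a1 -> b1 -> b2 -> b3 -> c3 -> c4 -> b4 -> a4

The waypoints must appear in the order b3, c4, with no cell reused.
Route from a2: up to a1, right to b1, 2× down (reaching b3), right to c3, down to c4, 2× left (reaching a4) — 8 moves in all.
Check: order respected (b3 at step 4, c4 at step 6); 8 moves as required.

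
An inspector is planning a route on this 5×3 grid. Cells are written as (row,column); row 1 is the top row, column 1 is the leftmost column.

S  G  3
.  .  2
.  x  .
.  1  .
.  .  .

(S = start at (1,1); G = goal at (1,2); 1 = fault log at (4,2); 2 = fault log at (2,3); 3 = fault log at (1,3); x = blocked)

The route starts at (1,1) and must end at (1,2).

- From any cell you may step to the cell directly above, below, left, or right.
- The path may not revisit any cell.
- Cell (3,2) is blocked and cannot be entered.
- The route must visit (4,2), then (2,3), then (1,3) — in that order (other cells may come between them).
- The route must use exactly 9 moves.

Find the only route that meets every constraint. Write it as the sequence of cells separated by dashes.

The waypoints must appear in the order (4,2), (2,3), (1,3), with no cell reused.
Route from (1,1): 3× down (reaching (4,1)), 2× right (reaching (4,3)), 3× up (reaching (1,3)), left to (1,2) — 9 moves in all.
Check: order respected (1 at step 4, 2 at step 7, 3 at step 8); 9 moves as required.

(1,1) - (2,1) - (3,1) - (4,1) - (4,2) - (4,3) - (3,3) - (2,3) - (1,3) - (1,2)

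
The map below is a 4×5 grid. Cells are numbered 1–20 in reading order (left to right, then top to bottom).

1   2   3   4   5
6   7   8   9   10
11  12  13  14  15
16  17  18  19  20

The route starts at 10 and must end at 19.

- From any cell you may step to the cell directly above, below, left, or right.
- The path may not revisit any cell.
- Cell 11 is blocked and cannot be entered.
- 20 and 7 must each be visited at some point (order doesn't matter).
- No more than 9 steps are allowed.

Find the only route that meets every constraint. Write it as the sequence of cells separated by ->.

Any route must reach 20 and 7 and still end at 19 within 9 moves, so the order of the required stops is forced.
Route from 10: 3× left (reaching 7), down to 12, 3× right (reaching 15), down to 20, left to 19 — 9 moves in all.
Check: all required cells visited; 9 ≤ 9 moves.

10 -> 9 -> 8 -> 7 -> 12 -> 13 -> 14 -> 15 -> 20 -> 19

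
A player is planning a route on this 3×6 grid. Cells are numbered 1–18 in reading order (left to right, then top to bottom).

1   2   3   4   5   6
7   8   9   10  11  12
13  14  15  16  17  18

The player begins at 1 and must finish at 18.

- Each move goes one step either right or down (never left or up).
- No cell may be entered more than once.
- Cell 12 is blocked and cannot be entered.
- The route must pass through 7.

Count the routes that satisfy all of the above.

A right/down-only route from 1 to 18 makes exactly 2 down-moves and 5 right-moves in some order.
With no other constraints that would be C(7,2) = 21 routes.
Split at 7 and multiply the segment counts (each segment already excludes blocked cells): 1→7: 1; 7→18: 5; product = 5.
That gives 5 routes.

5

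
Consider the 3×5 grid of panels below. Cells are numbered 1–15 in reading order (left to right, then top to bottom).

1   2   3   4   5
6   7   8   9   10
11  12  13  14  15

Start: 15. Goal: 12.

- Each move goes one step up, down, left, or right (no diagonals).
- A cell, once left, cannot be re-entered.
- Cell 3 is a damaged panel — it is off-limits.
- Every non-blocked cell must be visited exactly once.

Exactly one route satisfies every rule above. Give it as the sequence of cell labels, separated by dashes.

15 - 10 - 5 - 4 - 9 - 14 - 13 - 8 - 7 - 2 - 1 - 6 - 11 - 12

Need to visit all 14 open cells exactly once, starting at 15 and ending at 12.
Cell 4 has only two open neighbours (9 and 5), so the path must pass straight through it: one of those is the cell it's entered from and the other is where it exits.
Route from 15: 2× up (reaching 5), left to 4, 2× down (reaching 14), left to 13, up to 8, left to 7, up to 2, left to 1, 2× down (reaching 11), right to 12 — 13 moves in all.
Check: all 14 open cells covered.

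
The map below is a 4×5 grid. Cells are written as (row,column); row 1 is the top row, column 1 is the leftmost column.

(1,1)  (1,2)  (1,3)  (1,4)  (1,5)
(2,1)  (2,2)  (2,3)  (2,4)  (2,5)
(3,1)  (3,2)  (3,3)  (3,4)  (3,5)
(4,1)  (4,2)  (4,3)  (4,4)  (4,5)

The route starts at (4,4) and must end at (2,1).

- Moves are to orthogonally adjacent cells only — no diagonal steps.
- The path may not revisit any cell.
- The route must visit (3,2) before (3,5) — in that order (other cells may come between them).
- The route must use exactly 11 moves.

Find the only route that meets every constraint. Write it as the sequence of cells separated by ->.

(4,4) -> (4,3) -> (4,2) -> (3,2) -> (3,3) -> (3,4) -> (3,5) -> (2,5) -> (2,4) -> (2,3) -> (2,2) -> (2,1)

The waypoints must appear in the order (3,2), (3,5), with no cell reused.
Route from (4,4): left 2 to (4,2), up 1 to (3,2), right 3 to (3,5), up 1 to (2,5), left 4 to (2,1) — 11 moves in all.
Check: order respected ((3,2) at step 3, (3,5) at step 6); 11 moves as required.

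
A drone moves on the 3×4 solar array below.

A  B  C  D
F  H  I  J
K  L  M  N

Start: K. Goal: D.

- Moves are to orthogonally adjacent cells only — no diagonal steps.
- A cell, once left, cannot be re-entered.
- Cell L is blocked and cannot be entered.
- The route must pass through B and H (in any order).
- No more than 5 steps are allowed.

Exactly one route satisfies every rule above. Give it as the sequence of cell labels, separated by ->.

The budget equals the shortest possible length, so every move has to be on a shortest route through the required cells.
Route from K: up to F, right to H, up to B, 2× right (reaching D) — 5 moves in all.
Check: all required cells visited; 5 ≤ 5 moves.

K -> F -> H -> B -> C -> D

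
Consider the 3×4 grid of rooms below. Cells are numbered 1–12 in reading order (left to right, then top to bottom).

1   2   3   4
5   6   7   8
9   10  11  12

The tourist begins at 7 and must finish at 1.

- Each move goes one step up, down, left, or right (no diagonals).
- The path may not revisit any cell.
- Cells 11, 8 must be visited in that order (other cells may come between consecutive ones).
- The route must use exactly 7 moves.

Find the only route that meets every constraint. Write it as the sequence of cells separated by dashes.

7 - 11 - 12 - 8 - 4 - 3 - 2 - 1

The waypoints must appear in the order 11, 8, with no cell reused.
Route from 7: down 1 to 11, right 1 to 12, up 2 to 4, left 3 to 1 — 7 moves in all.
Check: order respected (11 at step 1, 8 at step 3); 7 moves as required.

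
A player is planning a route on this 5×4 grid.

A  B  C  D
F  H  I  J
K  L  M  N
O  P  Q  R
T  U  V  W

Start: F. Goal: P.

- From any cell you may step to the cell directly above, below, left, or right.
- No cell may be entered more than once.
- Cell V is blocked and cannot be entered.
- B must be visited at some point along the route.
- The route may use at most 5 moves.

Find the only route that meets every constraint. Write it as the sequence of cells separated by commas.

F, A, B, H, L, P

The 5-move cap with required stops at B leaves no slack for detours.
Route from F: up 1 to A, right 1 to B, down 3 to P — 5 moves in all.
Check: all required cells visited; 5 ≤ 5 moves.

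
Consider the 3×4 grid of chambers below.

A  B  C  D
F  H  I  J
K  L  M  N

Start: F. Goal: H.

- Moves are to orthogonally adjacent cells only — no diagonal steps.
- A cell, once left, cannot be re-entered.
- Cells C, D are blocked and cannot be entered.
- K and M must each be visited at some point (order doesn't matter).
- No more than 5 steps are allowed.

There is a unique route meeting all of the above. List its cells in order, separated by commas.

F, K, L, M, I, H

Any route must reach K and M and still end at H within 5 moves, so the order of the required stops is forced.
Route from F: down 1 to K, right 2 to M, up 1 to I, left 1 to H — 5 moves in all.
Check: all required cells visited; 5 ≤ 5 moves.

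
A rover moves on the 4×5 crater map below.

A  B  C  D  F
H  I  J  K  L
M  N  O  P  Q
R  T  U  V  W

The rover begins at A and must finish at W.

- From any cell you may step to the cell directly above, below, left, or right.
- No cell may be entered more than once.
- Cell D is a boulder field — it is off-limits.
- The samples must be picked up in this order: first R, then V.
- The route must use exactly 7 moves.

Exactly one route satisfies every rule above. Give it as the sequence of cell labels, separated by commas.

A, H, M, R, T, U, V, W

The waypoints must appear in the order R, V, with no cell reused.
Route from A: 3× down (reaching R), 4× right (reaching W) — 7 moves in all.
Check: order respected (R at step 3, V at step 6); 7 moves as required.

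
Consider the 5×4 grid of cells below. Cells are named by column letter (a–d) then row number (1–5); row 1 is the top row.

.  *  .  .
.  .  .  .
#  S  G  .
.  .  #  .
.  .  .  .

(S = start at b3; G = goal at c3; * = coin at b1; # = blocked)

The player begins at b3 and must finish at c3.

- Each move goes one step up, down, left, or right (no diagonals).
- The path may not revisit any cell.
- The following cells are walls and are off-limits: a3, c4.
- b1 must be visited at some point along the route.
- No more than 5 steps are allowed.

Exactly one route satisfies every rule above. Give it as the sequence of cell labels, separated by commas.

The 5-move cap with required stops at b1 leaves no slack for detours.
Route from b3: 2× up (reaching b1), right to c1, 2× down (reaching c3) — 5 moves in all.
Check: all required cells visited; 5 ≤ 5 moves.

b3, b2, b1, c1, c2, c3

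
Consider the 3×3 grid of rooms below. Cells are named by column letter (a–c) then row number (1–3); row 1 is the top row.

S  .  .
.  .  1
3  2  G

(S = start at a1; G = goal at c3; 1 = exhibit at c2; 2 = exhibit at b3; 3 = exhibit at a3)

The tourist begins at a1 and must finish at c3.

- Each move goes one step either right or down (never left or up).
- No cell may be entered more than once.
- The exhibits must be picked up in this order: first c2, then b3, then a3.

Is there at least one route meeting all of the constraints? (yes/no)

b3 lies to the left of c2, so going from c2 to b3 would need a leftward move — but moves only go right/down, so c2 cannot be visited before b3.

no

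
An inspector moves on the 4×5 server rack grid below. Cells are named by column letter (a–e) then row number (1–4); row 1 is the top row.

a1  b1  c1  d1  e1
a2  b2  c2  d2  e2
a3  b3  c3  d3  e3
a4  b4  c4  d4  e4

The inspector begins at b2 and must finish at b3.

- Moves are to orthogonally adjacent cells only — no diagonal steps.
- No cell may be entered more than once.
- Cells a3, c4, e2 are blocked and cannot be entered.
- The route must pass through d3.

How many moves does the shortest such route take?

Any route passes through d3 somewhere between b2 and b3. Summing Manhattan distances along the two legs (b2 → d3 → b3) gives a lower bound of 3 + 2 = 5 moves.
A route of 5 moves achieves this: b2 → c2 → d2 → d3 → c3 → b3.
Since 5 matches the lower bound, it is optimal.

5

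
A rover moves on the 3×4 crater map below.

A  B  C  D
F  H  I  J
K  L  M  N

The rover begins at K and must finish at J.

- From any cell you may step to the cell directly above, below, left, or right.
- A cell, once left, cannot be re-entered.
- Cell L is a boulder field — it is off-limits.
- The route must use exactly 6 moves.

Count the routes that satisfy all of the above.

7

Need simple routes of exactly 6 moves from K to J (Manhattan distance 4, so 1 moves are spent on a detour and 1 undoing it).
Enumerating: K F A B H I J | K F A B C I J | K F A B C D J | K F H B C I J | K F H B C D J | K F H I C D J | K F H I M N J.
That gives 7 routes.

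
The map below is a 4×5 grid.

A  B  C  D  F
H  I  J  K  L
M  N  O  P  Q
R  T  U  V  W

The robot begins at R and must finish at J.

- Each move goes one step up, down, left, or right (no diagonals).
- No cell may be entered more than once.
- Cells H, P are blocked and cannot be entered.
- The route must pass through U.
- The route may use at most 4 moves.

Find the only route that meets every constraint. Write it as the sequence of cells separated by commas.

Any route must reach U and still end at J within 4 moves, so the order of the required stops is forced.
Route from R: right 2 to U, up 2 to J — 4 moves in all.
Check: all required cells visited; 4 ≤ 4 moves.

R, T, U, O, J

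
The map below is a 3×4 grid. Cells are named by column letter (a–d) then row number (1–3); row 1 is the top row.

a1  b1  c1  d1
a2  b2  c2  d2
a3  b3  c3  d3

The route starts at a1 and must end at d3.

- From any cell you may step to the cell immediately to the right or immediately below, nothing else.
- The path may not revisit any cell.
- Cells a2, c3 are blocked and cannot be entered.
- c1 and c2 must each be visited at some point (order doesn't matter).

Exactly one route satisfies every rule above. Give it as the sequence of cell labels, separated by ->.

Moves only go right or down, so the column and row indices never decrease.
Route from a1: right 2 to c1, down 1 to c2, right 1 to d2, down 1 to d3 — 5 moves in all.
Check: all required cells visited.

a1 -> b1 -> c1 -> c2 -> d2 -> d3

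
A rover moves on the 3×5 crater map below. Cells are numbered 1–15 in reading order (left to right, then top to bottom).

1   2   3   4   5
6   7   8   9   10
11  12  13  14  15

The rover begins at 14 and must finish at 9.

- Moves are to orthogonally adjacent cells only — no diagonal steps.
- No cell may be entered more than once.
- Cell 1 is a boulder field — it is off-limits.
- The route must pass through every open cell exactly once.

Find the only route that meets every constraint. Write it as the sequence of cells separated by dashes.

Need to visit all 14 open cells exactly once, starting at 14 and ending at 9.
Cell 6 has only two open neighbours (11 and 7), so the path must pass straight through it: one of those is the cell it's entered from and the other is where it exits.
Route from 14: right to 15, 2× up (reaching 5), 3× left (reaching 2), down to 7, left to 6, down to 11, 2× right (reaching 13), up to 8, right to 9 — 13 moves in all.
Check: all 14 open cells covered.

14 - 15 - 10 - 5 - 4 - 3 - 2 - 7 - 6 - 11 - 12 - 13 - 8 - 9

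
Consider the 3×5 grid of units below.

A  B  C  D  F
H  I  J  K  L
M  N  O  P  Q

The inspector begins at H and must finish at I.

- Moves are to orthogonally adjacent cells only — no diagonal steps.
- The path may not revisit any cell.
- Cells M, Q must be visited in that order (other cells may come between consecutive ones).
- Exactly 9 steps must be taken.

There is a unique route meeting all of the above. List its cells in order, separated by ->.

H -> M -> N -> O -> P -> Q -> L -> K -> J -> I

The waypoints must appear in the order M, Q, with no cell reused.
Route from H: down to M, 4× right (reaching Q), up to L, 3× left (reaching I) — 9 moves in all.
Check: order respected (M at step 1, Q at step 5); 9 moves as required.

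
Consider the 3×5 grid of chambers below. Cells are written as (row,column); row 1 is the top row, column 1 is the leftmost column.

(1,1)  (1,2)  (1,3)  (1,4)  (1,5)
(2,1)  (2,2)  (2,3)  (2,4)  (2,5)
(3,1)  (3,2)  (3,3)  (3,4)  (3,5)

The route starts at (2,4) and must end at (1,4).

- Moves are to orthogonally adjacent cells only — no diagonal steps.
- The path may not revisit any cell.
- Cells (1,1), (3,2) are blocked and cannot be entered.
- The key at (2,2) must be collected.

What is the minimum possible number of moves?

5

Any route passes through (2,2) somewhere between (2,4) and (1,4). Summing Manhattan distances along the two legs ((2,4) → (2,2) → (1,4)) gives a lower bound of 2 + 3 = 5 moves.
A route of 5 moves achieves this: (2,4) → (2,3) → (2,2) → (1,2) → (1,3) → (1,4).
Since 5 matches the lower bound, it is optimal.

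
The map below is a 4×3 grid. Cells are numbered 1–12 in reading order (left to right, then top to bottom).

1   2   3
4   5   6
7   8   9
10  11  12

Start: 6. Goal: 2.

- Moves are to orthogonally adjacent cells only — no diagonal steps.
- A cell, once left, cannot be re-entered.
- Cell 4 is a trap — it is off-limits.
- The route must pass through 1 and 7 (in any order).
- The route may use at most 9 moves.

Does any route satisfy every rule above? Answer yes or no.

no

1 must be visited but has only one open neighbour (2), and it is neither the start nor the goal — the route would have to enter and leave through 2, re-entering it.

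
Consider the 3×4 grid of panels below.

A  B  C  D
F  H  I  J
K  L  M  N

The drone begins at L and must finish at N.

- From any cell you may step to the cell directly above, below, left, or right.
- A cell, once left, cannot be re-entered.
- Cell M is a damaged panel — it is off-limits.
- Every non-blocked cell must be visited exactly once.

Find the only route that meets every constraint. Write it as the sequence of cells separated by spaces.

Need to visit all 11 open cells exactly once, starting at L and ending at N.
Cell K has only two open neighbours (F and L), so the path must pass straight through it: one of those is the cell it's entered from and the other is where it exits.
Route from L: left 1 to K, up 2 to A, right 1 to B, down 1 to H, right 1 to I, up 1 to C, right 1 to D, down 2 to N — 10 moves in all.
Check: all 11 open cells covered.

L K F A B H I C D J N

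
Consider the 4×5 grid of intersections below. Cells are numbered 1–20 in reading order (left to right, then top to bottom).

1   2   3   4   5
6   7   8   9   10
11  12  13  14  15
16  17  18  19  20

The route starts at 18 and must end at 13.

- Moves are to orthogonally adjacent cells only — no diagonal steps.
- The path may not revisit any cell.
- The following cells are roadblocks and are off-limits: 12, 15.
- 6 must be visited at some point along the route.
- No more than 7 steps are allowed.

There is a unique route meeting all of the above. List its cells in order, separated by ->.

Any route must reach 6 and still end at 13 within 7 moves, so the order of the required stops is forced.
Route from 18: 2× left (reaching 16), 2× up (reaching 6), 2× right (reaching 8), down to 13 — 7 moves in all.
Check: all required cells visited; 7 ≤ 7 moves.

18 -> 17 -> 16 -> 11 -> 6 -> 7 -> 8 -> 13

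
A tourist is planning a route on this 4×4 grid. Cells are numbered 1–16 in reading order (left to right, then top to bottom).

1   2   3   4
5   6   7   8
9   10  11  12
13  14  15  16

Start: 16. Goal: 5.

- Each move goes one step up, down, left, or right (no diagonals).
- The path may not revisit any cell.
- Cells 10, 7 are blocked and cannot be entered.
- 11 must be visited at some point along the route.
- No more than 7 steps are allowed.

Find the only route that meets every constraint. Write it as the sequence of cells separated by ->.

16 -> 12 -> 11 -> 15 -> 14 -> 13 -> 9 -> 5

The 7-move cap with required stops at 11 leaves no slack for detours.
Route from 16: up 1 to 12, left 1 to 11, down 1 to 15, left 2 to 13, up 2 to 5 — 7 moves in all.
Check: all required cells visited; 7 ≤ 7 moves.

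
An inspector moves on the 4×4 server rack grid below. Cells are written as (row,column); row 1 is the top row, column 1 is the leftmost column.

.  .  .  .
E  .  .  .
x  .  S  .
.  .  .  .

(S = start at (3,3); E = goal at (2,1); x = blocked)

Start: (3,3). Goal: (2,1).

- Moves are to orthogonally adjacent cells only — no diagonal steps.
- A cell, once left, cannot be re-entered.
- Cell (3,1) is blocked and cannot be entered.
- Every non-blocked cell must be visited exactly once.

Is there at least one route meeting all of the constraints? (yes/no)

no

Cell (4,1) has only one open neighbour but is neither the start nor the goal, so a Hamiltonian route would have to both enter and leave it through the same neighbour — impossible without revisiting.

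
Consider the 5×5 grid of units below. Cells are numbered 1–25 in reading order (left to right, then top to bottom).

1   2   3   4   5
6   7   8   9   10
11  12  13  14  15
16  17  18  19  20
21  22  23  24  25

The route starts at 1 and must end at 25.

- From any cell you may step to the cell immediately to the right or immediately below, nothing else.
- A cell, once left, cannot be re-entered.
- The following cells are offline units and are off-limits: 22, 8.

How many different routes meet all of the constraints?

A right/down-only route from 1 to 25 makes exactly 4 down-moves and 4 right-moves in some order.
With no other constraints that would be C(8,4) = 70 routes.
Subtract routes through each blocked cell (inclusion–exclusion for overlaps): − through 8: 30 − through 22: 5 → 35.
That gives 35 routes.

35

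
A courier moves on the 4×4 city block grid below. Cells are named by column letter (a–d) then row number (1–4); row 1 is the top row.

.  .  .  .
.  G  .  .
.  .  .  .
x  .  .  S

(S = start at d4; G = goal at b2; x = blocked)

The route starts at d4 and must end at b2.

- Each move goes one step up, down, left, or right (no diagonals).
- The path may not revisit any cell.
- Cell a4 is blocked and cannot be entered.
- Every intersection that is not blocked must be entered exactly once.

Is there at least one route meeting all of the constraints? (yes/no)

One route that works: d4 → d3 → d2 → d1 → c1 → c2 → c3 → c4 → b4 → b3 → a3 → a2 → a1 → b1 → b2.

yes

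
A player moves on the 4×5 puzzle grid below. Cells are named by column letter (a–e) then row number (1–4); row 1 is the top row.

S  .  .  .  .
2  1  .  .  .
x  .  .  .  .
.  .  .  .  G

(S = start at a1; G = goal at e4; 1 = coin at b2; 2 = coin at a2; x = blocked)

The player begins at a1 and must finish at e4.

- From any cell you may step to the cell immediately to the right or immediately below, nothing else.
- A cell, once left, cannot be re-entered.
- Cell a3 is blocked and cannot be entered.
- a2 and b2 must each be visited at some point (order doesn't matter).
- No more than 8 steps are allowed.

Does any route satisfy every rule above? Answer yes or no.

yes

One route that works: a1 → a2 → b2 → b3 → b4 → c4 → d4 → e4.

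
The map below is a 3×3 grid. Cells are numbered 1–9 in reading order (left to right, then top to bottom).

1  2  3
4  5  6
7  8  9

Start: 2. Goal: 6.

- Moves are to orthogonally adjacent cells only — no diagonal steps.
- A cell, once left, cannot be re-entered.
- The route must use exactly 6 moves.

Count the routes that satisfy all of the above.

4

Need simple routes of exactly 6 moves from 2 to 6 (Manhattan distance 2, so 2 moves are spent on a detour and 2 undoing it).
Enumerating: 2 5 4 7 8 9 6 | 2 1 4 7 8 5 6 | 2 1 4 7 8 9 6 | 2 1 4 5 8 9 6.
That gives 4 routes.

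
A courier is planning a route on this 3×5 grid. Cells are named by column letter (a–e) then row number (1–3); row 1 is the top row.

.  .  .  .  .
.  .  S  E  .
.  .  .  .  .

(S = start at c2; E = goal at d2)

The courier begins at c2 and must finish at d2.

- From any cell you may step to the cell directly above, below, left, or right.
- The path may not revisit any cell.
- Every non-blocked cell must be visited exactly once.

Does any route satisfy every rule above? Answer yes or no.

Colour the cells like a checkerboard: each orthogonal step flips colour, so a Hamiltonian route alternates colours. Here there are 8 cells of one colour and 7 of the other, with start on the opposite colour to the goal — the counts and endpoints can't be arranged into an alternating sequence of length 15, so no Hamiltonian route exists.

no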